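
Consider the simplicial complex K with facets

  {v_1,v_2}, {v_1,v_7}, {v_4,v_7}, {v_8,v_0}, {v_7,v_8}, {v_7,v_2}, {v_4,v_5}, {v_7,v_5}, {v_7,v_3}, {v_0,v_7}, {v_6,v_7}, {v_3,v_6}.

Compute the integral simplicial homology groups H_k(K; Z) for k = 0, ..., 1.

Order the vertices as v_0 < v_1 < v_2 < v_3 < v_4 < v_5 < v_6 < v_7 < v_8. Listing each simplex with vertices in this order, K has dimension 1 with simplices:

  0-simplices (9): [v_0], [v_1], [v_2], [v_3], [v_4], [v_5], [v_6], [v_7], [v_8]
  1-simplices (12): [v_0,v_7], [v_0,v_8], [v_1,v_2], [v_1,v_7], [v_2,v_7], [v_3,v_6], [v_3,v_7], [v_4,v_5], [v_4,v_7], [v_5,v_7], [v_6,v_7], [v_7,v_8]

Hence C_0 ≅ Z^9, C_1 ≅ Z^12.

Boundary ∂_1: C_1 → C_0 is given by ∂[p,q] = [q] − [p].
This gives a 9×12 integer matrix of rank 8; reducing to Smith normal form yields diagonal entries (1,1,1,1,1,1,1,1).

Now H_k = ker ∂_k / im ∂_{k+1}, so:

  H_0: rank C_0 − rank ∂_1 = 9 − 8 = 1, and the invariant factors of ∂_1 are all 1, so H_0 ≅ Z.
  H_1: rank ker ∂_1 − rank ∂_2 = (12 − 8) − 0 = 4, and there is no ∂_2, so H_1 ≅ Z^4.

As a check, the Euler characteristic is 9 − 12 = -3, which agrees with 1 − 4 = -3.
(K is a triangulation of a wedge of 4 circles.)

H_0 = Z,  H_1 = Z^4.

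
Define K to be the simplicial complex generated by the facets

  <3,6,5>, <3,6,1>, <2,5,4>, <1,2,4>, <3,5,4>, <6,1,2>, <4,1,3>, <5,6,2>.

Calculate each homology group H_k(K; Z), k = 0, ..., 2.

H_0 = Z,  H_1 = 0,  H_2 = Z.

Take the total order 1 < 2 < 3 < 4 < 5 < 6 on the vertex set. Then K (dimension 2) consists of the simplices:

  0-simplices (6): [1], [2], [3], [4], [5], [6]
  1-simplices (12): [1,2], [1,3], [1,4], [1,6], [2,4], [2,5], [2,6], [3,4], [3,5], [3,6], [4,5], [5,6]
  2-simplices (8): [1,2,4], [1,2,6], [1,3,4], [1,3,6], [2,4,5], [2,5,6], [3,4,5], [3,5,6]

so the chain groups are C_0 ≅ Z^6, C_1 ≅ Z^12, C_2 ≅ Z^8.

The boundary map ∂_1: C_1 → C_0 maps an edge to its endpoints' difference, ∂[p,q] = q − p. For instance
  ∂[3,5] = [5] − [3].
The resulting 6×12 matrix has rank 5, and its Smith normal form has invariant factors (1,1,1,1,1).

∂_2: C_2 → C_1 sends each 2-simplex [p,q,r] to [q,r] − [p,r] + [p,q]. For instance
  ∂[1,3,6] = [3,6] − [1,6] + [1,3],
  ∂[1,2,4] = [2,4] − [1,4] + [1,2].
This gives a 12×8 integer matrix of rank 7; reducing to Smith normal form yields diagonal entries (1,1,1,1,1,1,1).

From H_k ≅ ker(∂_k) / im(∂_{k+1}) we obtain:

  H_0: rank C_0 − rank ∂_1 = 6 − 5 = 1, and the invariant factors of ∂_1 are all 1, so H_0 = Z.
  H_1: rank ker ∂_1 − rank ∂_2 = (12 − 5) − 7 = 0, and the invariant factors of ∂_2 are all 1, so H_1 = 0.
  H_2: rank ker ∂_2 − rank ∂_3 = (8 − 7) − 0 = 1, and there is no ∂_3, so H_2 = Z.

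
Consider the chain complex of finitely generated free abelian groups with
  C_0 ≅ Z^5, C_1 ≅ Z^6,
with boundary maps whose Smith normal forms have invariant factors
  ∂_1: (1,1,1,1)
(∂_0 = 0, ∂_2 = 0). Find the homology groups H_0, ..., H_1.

H_0 ≅ Z,  H_1 ≅ Z^2.

H_0: b_0 = 5 − 0 − 4 = 1; torsion from ∂_1 factors > 1: none. So H_0 ≅ Z.
H_1: b_1 = 6 − 4 − 0 = 2; torsion from ∂_2 factors > 1: none. So H_1 ≅ Z^2.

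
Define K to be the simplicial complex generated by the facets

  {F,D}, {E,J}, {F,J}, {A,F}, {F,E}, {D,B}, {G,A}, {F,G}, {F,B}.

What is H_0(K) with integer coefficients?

H_0 = Z.

Order the vertices as A < B < D < E < F < G < J. Listing each simplex with vertices in this order, K has dimension 1 with simplices:

  0-simplices (7): A, B, D, E, F, G, J
  1-simplices (9): AF, AG, BD, BF, DF, EF, EJ, FG, FJ

so the chain groups are C_0 ≅ Z^7, C_1 ≅ Z^9.

The boundary map ∂_1: C_1 → C_0 sends each edge [p,q] (with p < q) to q − p.
The resulting 7×9 matrix has rank 6, and its Smith normal form has invariant factors (1,1,1,1,1,1).

Now H_k = ker ∂_k / im ∂_{k+1}, so:

  H_0: rank C_0 − rank ∂_1 = 7 − 6 = 1, and the invariant factors of ∂_1 are all 1, so H_0 = Z.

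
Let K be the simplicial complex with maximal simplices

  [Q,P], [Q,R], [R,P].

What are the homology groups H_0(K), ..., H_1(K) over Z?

H_0 ≅ Z,  H_1 ≅ Z.

K has 3 vertices, 3 edges.
rank ∂_0 = 0, rank ∂_1 = 2 ⇒ b_0 = 3 − 0 − 2 = 1; all invariant factors of ∂_1 are 1 so no torsion. So H_0 = Z.
rank ∂_1 = 2, rank ∂_2 = 0 ⇒ b_1 = 3 − 2 − 0 = 1. So H_1 = Z.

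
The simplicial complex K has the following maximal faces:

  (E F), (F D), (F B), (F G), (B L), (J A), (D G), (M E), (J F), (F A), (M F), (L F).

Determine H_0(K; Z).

Order the vertices as A < B < D < E < F < G < J < L < M. Listing each simplex with vertices in this order, K has dimension 1 with simplices:

  0-simplices (9): A, B, D, E, F, G, J, L, M
  1-simplices (12): AF, AJ, BF, BL, DF, DG, EF, EM, FG, FJ, FL, FM

so the chain groups are C_0 ≅ Z^9, C_1 ≅ Z^12.

∂_1: C_1 → C_0 is given by ∂[p,q] = [q] − [p].
The resulting 9×12 matrix has rank 8, and its Smith normal form has invariant factors (1,1,1,1,1,1,1,1).

From H_k ≅ ker(∂_k) / im(∂_{k+1}) we obtain:

  H_0: rank C_0 − rank ∂_1 = 9 − 8 = 1, and the invariant factors of ∂_1 are all 1, so H_0 = Z.

H_0 ≅ Z.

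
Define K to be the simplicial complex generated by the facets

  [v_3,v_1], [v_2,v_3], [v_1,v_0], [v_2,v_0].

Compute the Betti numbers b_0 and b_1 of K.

b_0 = 1, b_1 = 1.

K has 4 vertices, 4 edges.
rank ∂_0 = 0, rank ∂_1 = 3 ⇒ b_0 = 4 − 0 − 3 = 1; all invariant factors of ∂_1 are 1 so no torsion. So H_0 ≅ Z.
rank ∂_1 = 3, rank ∂_2 = 0 ⇒ b_1 = 4 − 3 − 0 = 1. So H_1 ≅ Z.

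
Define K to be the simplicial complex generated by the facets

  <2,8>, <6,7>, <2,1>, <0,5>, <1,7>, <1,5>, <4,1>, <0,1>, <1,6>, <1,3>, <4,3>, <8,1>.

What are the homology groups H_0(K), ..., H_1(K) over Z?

H_0 = Z,  H_1 = Z^4.

Order the vertices as 0 < 1 < 2 < 3 < 4 < 5 < 6 < 7 < 8. Listing each simplex with vertices in this order, K has dimension 1 with simplices:

  0-simplices (9): [0], [1], [2], [3], [4], [5], [6], [7], [8]
  1-simplices (12): [0,1], [0,5], [1,2], [1,3], [1,4], [1,5], [1,6], [1,7], [1,8], [2,8], [3,4], [6,7]

so the chain groups are C_0 ≅ Z^9, C_1 ≅ Z^12.

Boundary ∂_1: C_1 → C_0 is given by ∂[p,q] = [q] − [p].
The resulting 9×12 matrix has rank 8, and its Smith normal form has invariant factors (1,1,1,1,1,1,1,1).

From H_k ≅ ker(∂_k) / im(∂_{k+1}) we obtain:

  H_0: rank C_0 − rank ∂_1 = 9 − 8 = 1, and the invariant factors of ∂_1 are all 1, so H_0 = Z.
  H_1: rank ker ∂_1 − rank ∂_2 = (12 − 8) − 0 = 4, and there is no ∂_2, so H_1 = Z^4.

As a check, the Euler characteristic is 9 − 12 = -3, which agrees with 1 − 4 = -3.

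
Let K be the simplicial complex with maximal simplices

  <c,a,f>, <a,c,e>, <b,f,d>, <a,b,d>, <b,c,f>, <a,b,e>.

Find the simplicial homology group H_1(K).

We work with the vertex ordering a < b < c < d < e < f. The simplices of K, each written with vertices in increasing order, are:

  0-simplices (6): a, b, c, d, e, f
  1-simplices (12): ab, ac, ad, ae, af, bc, bd, be, bf, ce, cf, df
  2-simplices (6): abd, abe, ace, acf, bcf, bdf

so the chain groups are C_0 ≅ Z^6, C_1 ≅ Z^12, C_2 ≅ Z^6.

The boundary map ∂_1: C_1 → C_0 maps an edge to its endpoints' difference, ∂[p,q] = q − p. For instance
  ∂bd = d − b.
The 6×12 boundary matrix has rank 5 and Smith normal form diag(1,1,1,1,1).

The boundary map ∂_2: C_2 → C_1 sends each 2-simplex [p,q,r] to [q,r] − [p,r] + [p,q]. For instance
  ∂abd = bd − ad + ab,
  ∂bdf = df − bf + bd.
The resulting 12×6 matrix has rank 6, and its Smith normal form has invariant factors (1,1,1,1,1,1).

From H_k ≅ ker(∂_k) / im(∂_{k+1}) we obtain:

  H_1: rank ker ∂_1 − rank ∂_2 = (12 − 5) − 6 = 1, and the invariant factors of ∂_2 are all 1, so H_1 ≅ Z.

H_1 ≅ Z.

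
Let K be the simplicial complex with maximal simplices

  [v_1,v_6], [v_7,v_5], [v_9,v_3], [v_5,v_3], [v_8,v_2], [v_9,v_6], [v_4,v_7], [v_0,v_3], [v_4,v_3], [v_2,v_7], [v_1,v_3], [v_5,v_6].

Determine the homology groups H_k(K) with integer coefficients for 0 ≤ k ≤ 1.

H_0 ≅ Z,  H_1 ≅ Z^3.

K has 10 vertices, 12 edges.
rank ∂_0 = 0, rank ∂_1 = 9 ⇒ b_0 = 10 − 0 − 9 = 1; all invariant factors of ∂_1 are 1 so no torsion. So H_0 ≅ Z.
rank ∂_1 = 9, rank ∂_2 = 0 ⇒ b_1 = 12 − 9 − 0 = 3. So H_1 ≅ Z^3.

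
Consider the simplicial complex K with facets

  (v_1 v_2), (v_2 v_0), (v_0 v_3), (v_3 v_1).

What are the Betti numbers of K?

b_0 = 1, b_1 = 1.

We work with the vertex ordering v_0 < v_1 < v_2 < v_3. The simplices of K, each written with vertices in increasing order, are:

  0-simplices (4): [v_0], [v_1], [v_2], [v_3]
  1-simplices (4): [v_0,v_2], [v_0,v_3], [v_1,v_2], [v_1,v_3]

giving chain groups C_0 ≅ Z^4, C_1 ≅ Z^4.

Boundary ∂_1: C_1 → C_0 is given by ∂[p,q] = [q] − [p].
The 4×4 boundary matrix has rank 3 and Smith normal form diag(1,1,1).

Computing H_k = (kernel of ∂_k) / (image of ∂_{k+1}):

  H_0: rank C_0 − rank ∂_1 = 4 − 3 = 1, and the invariant factors of ∂_1 are all 1, so H_0 = Z.
  H_1: rank ker ∂_1 − rank ∂_2 = (4 − 3) − 0 = 1, and there is no ∂_2, so H_1 = Z.

Hence the Betti numbers are b_0 = 1, b_1 = 1.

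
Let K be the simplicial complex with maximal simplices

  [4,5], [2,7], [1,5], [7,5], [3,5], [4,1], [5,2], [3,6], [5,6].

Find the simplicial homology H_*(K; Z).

H_0 = Z,  H_1 = Z^3.

Order the vertices as 1 < 2 < 3 < 4 < 5 < 6 < 7. Listing each simplex with vertices in this order, K has dimension 1 with simplices:

  0-simplices (7): [1], [2], [3], [4], [5], [6], [7]
  1-simplices (9): [1,4], [1,5], [2,5], [2,7], [3,5], [3,6], [4,5], [5,6], [5,7]

giving chain groups C_0 ≅ Z^7, C_1 ≅ Z^9.

Boundary ∂_1: C_1 → C_0 maps an edge to its endpoints' difference, ∂[p,q] = q − p.
The resulting 7×9 matrix has rank 6, and its Smith normal form has invariant factors (1,1,1,1,1,1).

Computing H_k = (kernel of ∂_k) / (image of ∂_{k+1}):

  H_0: rank C_0 − rank ∂_1 = 7 − 6 = 1, and the invariant factors of ∂_1 are all 1, so H_0 = Z.
  H_1: rank ker ∂_1 − rank ∂_2 = (9 − 6) − 0 = 3, and there is no ∂_2, so H_1 = Z^3.

As a check, the Euler characteristic is 7 − 9 = -2, which agrees with 1 − 3 = -2.
(K is a triangulation of a wedge of 3 circles.)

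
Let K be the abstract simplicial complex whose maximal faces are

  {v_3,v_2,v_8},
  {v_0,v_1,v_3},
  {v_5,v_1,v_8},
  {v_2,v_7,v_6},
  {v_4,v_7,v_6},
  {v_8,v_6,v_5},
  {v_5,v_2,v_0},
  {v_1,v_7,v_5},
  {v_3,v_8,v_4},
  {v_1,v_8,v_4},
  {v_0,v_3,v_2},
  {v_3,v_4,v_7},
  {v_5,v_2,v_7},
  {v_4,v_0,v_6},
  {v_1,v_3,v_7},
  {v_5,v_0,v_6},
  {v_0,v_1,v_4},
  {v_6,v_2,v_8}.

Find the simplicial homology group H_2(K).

H_2 = 0.

Order the vertices as v_0 < v_1 < v_2 < v_3 < v_4 < v_5 < v_6 < v_7 < v_8. Listing each simplex with vertices in this order, K has dimension 2 with simplices:

  0-simplices (9): [v_0], [v_1], [v_2], [v_3], [v_4], [v_5], [v_6], [v_7], [v_8]
  1-simplices (27): (27 of them)
  2-simplices (18): (18 of them)

Hence C_0 ≅ Z^9, C_1 ≅ Z^27, C_2 ≅ Z^18.

∂_1: C_1 → C_0 maps an edge to its endpoints' difference, ∂[p,q] = q − p. For instance
  ∂[v_2,v_5] = [v_5] − [v_2].
The 9×27 boundary matrix has rank 8 and Smith normal form diag(1,1,1,1,1,1,1,1).

∂_2: C_2 → C_1 acts by ∂[p,q,r] = [q,r] − [p,r] + [p,q]. For instance
  ∂[v_2,v_5,v_7] = [v_5,v_7] − [v_2,v_7] + [v_2,v_5],
  ∂[v_3,v_4,v_7] = [v_4,v_7] − [v_3,v_7] + [v_3,v_4].
This gives a 27×18 integer matrix of rank 18; reducing to Smith normal form yields diagonal entries (1,1,1,1,1,1,1,1,1,1,1,1,1,1,1,1,1,2).

Reading off H_k = ker ∂_k / im ∂_{k+1}:

  H_2: rank ker ∂_2 − rank ∂_3 = (18 − 18) − 0 = 0, and there is no ∂_3, so H_2 ≅ 0.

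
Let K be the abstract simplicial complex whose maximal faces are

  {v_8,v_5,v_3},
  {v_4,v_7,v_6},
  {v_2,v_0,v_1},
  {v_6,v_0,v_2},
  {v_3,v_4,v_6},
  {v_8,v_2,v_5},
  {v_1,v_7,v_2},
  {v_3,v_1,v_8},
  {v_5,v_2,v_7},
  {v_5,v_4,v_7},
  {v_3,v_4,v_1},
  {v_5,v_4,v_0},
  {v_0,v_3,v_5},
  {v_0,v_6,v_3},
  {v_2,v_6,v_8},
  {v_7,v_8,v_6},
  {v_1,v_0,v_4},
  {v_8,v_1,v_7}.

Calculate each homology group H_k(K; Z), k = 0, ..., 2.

H_0 ≅ Z,  H_1 ≅ Z ⊕ Z/2,  H_2 = 0.

Order the vertices as v_0 < v_1 < v_2 < v_3 < v_4 < v_5 < v_6 < v_7 < v_8. Listing each simplex with vertices in this order, K has dimension 2 with simplices:

  0-simplices (9): [v_0], [v_1], [v_2], [v_3], [v_4], [v_5], [v_6], [v_7], [v_8]
  1-simplices (27): (27 of them)
  2-simplices (18): (18 of them)

so the chain groups are C_0 ≅ Z^9, C_1 ≅ Z^27, C_2 ≅ Z^18.

∂_1: C_1 → C_0 is given by ∂[p,q] = [q] − [p].
This gives a 9×27 integer matrix of rank 8; reducing to Smith normal form yields diagonal entries (1,1,1,1,1,1,1,1).

∂_2: C_2 → C_1 acts by ∂[p,q,r] = [q,r] − [p,r] + [p,q]. For instance
  ∂[v_3,v_5,v_8] = [v_5,v_8] − [v_3,v_8] + [v_3,v_5],
  ∂[v_1,v_2,v_7] = [v_2,v_7] − [v_1,v_7] + [v_1,v_2].
As a 27×18 matrix over Z this has rank 18, with invariant factors (1,1,1,1,1,1,1,1,1,1,1,1,1,1,1,1,1,2).

Computing H_k = (kernel of ∂_k) / (image of ∂_{k+1}):

  H_0: rank C_0 − rank ∂_1 = 9 − 8 = 1, and the invariant factors of ∂_1 are all 1, so H_0 = Z.
  H_1: rank ker ∂_1 − rank ∂_2 = (27 − 8) − 18 = 1, and ∂_2 has invariant factor 2 > 1, so H_1 = Z ⊕ Z/2.
  H_2: rank ker ∂_2 − rank ∂_3 = (18 − 18) − 0 = 0, and there is no ∂_3, so H_2 = 0.

As a check, the Euler characteristic is 9 − 27 + 18 = 0, which agrees with 1 − 1 + 0 = 0.
(K is a triangulation of the Klein bottle.)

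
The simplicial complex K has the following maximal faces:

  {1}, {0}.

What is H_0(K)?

H_0 = Z^2.

Take the total order 0 < 1 on the vertex set. Then K (dimension 0) consists of the simplices:

  0-simplices (2): [0], [1]

giving chain groups C_0 ≅ Z^2.

Now H_k = ker ∂_k / im ∂_{k+1}, so:

  H_0: rank C_0 − rank ∂_1 = 2 − 0 = 2, and there is no ∂_1, so H_0 ≅ Z^2.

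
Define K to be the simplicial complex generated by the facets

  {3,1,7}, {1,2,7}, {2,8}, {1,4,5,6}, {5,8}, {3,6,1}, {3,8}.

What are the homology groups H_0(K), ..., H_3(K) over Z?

H_0 ≅ Z,  H_1 ≅ Z^2,  H_2 = 0,  H_3 = 0.

Take the total order 1 < 2 < 3 < 4 < 5 < 6 < 7 < 8 on the vertex set. Then K (dimension 3) consists of the simplices:

  0-simplices (8): [1], [2], [3], [4], [5], [6], [7], [8]
  1-simplices (15): [1,2], [1,3], [1,4], [1,5], [1,6], [1,7], [2,7], [2,8], [3,6], [3,7], [3,8], [4,5], [4,6], [5,6], [5,8]
  2-simplices (7): [1,2,7], [1,3,6], [1,3,7], [1,4,5], [1,4,6], [1,5,6], [4,5,6]
  3-simplices (1): [1,4,5,6]

so the chain groups are C_0 ≅ Z^8, C_1 ≅ Z^15, C_2 ≅ Z^7, C_3 ≅ Z^1.

∂_1: C_1 → C_0 is given by ∂[p,q] = [q] − [p].
This gives a 8×15 integer matrix of rank 7; reducing to Smith normal form yields diagonal entries (1,1,1,1,1,1,1).

∂_2: C_2 → C_1 maps a triangle to the signed sum of its edges. For instance
  ∂[4,5,6] = [5,6] − [4,6] + [4,5],
  ∂[1,3,7] = [3,7] − [1,7] + [1,3].
As a 15×7 matrix over Z this has rank 6, with invariant factors (1,1,1,1,1,1).

Boundary ∂_3: C_3 → C_2 sends each 3-simplex σ to the alternating sum Σ_i (−1)^i (σ with its i-th vertex removed). For instance
  ∂[1,4,5,6] = [4,5,6] − [1,5,6] + [1,4,6] − [1,4,5].
As a 7×1 matrix over Z this has rank 1, with invariant factors (1).

Now H_k = ker ∂_k / im ∂_{k+1}, so:

  H_0: rank C_0 − rank ∂_1 = 8 − 7 = 1, and the invariant factors of ∂_1 are all 1, so H_0 ≅ Z.
  H_1: rank ker ∂_1 − rank ∂_2 = (15 − 7) − 6 = 2, and the invariant factors of ∂_2 are all 1, so H_1 ≅ Z^2.
  H_2: rank ker ∂_2 − rank ∂_3 = (7 − 6) − 1 = 0, and the invariant factors of ∂_3 are all 1, so H_2 ≅ 0.
  H_3: rank ker ∂_3 − rank ∂_4 = (1 − 1) − 0 = 0, and there is no ∂_4, so H_3 ≅ 0.

As a check, the Euler characteristic is 8 − 15 + 7 − 1 = -1, which agrees with 1 − 2 + 0 − 0 = -1.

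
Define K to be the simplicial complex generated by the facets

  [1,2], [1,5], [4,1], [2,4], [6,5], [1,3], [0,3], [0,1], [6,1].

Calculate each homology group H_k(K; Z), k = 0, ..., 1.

H_0 = Z,  H_1 = Z^3.

Take the total order 0 < 1 < 2 < 3 < 4 < 5 < 6 on the vertex set. Then K (dimension 1) consists of the simplices:

  0-simplices (7): [0], [1], [2], [3], [4], [5], [6]
  1-simplices (9): [0,1], [0,3], [1,2], [1,3], [1,4], [1,5], [1,6], [2,4], [5,6]

Hence C_0 ≅ Z^7, C_1 ≅ Z^9.

∂_1: C_1 → C_0 is given by ∂[p,q] = [q] − [p].
As a 7×9 matrix over Z this has rank 6, with invariant factors (1,1,1,1,1,1).

Now H_k = ker ∂_k / im ∂_{k+1}, so:

  H_0: rank C_0 − rank ∂_1 = 7 − 6 = 1, and the invariant factors of ∂_1 are all 1, so H_0 ≅ Z.
  H_1: rank ker ∂_1 − rank ∂_2 = (9 − 6) − 0 = 3, and there is no ∂_2, so H_1 ≅ Z^3.

As a check, the Euler characteristic is 7 − 9 = -2, which agrees with 1 − 3 = -2.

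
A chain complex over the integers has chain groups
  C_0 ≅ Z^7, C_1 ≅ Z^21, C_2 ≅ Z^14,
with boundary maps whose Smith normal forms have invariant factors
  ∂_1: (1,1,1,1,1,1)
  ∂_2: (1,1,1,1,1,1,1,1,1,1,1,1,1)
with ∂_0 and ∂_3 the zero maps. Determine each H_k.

H_0: b_0 = 7 − 0 − 6 = 1; torsion from ∂_1 factors > 1: none. So H_0 ≅ Z.
H_1: b_1 = 21 − 6 − 13 = 2; torsion from ∂_2 factors > 1: none. So H_1 ≅ Z^2.
H_2: b_2 = 14 − 13 − 0 = 1; torsion from ∂_3 factors > 1: none. So H_2 ≅ Z.

H_0 ≅ Z,  H_1 ≅ Z^2,  H_2 ≅ Z.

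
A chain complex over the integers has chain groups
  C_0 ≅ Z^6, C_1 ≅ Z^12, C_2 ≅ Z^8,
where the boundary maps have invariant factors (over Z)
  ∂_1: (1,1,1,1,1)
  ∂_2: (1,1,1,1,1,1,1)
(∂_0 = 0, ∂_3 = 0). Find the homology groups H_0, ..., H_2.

H_0: b_0 = 6 − 0 − 5 = 1; torsion from ∂_1 factors > 1: none. So H_0 = Z.
H_1: b_1 = 12 − 5 − 7 = 0; torsion from ∂_2 factors > 1: none. So H_1 = 0.
H_2: b_2 = 8 − 7 − 0 = 1; torsion from ∂_3 factors > 1: none. So H_2 = Z.

H_0 = Z,  H_1 = 0,  H_2 = Z.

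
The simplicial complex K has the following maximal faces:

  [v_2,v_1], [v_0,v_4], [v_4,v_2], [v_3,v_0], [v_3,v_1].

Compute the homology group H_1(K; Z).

Take the total order v_0 < v_1 < v_2 < v_3 < v_4 on the vertex set. Then K (dimension 1) consists of the simplices:

  0-simplices (5): [v_0], [v_1], [v_2], [v_3], [v_4]
  1-simplices (5): [v_0,v_3], [v_0,v_4], [v_1,v_2], [v_1,v_3], [v_2,v_4]

giving chain groups C_0 ≅ Z^5, C_1 ≅ Z^5.

The boundary map ∂_1: C_1 → C_0 sends each edge [p,q] (with p < q) to q − p.
As a 5×5 matrix over Z this has rank 4, with invariant factors (1,1,1,1).

From H_k ≅ ker(∂_k) / im(∂_{k+1}) we obtain:

  H_1: rank ker ∂_1 − rank ∂_2 = (5 − 4) − 0 = 1, and there is no ∂_2, so H_1 ≅ Z.

H_1 ≅ Z.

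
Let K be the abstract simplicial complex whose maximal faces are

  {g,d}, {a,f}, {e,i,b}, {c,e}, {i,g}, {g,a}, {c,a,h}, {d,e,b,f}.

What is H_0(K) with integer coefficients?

H_0 ≅ Z.

Fix the vertex order a < b < c < d < e < f < g < h < i and write every simplex with vertices in increasing order. Then dim K = 3 and the simplices of K are:

  0-simplices (9): a, b, c, d, e, f, g, h, i
  1-simplices (16): ac, af, ag, ah, bd, be, bf, bi, ce, ch, de, df, dg, ef, ei, gi
  2-simplices (6): ach, bde, bdf, bef, bei, def
  3-simplices (1): bdef

Hence C_0 ≅ Z^9, C_1 ≅ Z^16, C_2 ≅ Z^6, C_3 ≅ Z^1.

Boundary ∂_1: C_1 → C_0 maps an edge to its endpoints' difference, ∂[p,q] = q − p.
This gives a 9×16 integer matrix of rank 8; reducing to Smith normal form yields diagonal entries (1,1,1,1,1,1,1,1).

Boundary ∂_2: C_2 → C_1 maps a triangle to the signed sum of its edges. For instance
  ∂bef = ef − bf + be,
  ∂bdf = df − bf + bd.
This gives a 16×6 integer matrix of rank 5; reducing to Smith normal form yields diagonal entries (1,1,1,1,1).

Boundary ∂_3: C_3 → C_2 sends each 3-simplex σ to the alternating sum Σ_i (−1)^i (σ with its i-th vertex removed). For instance
  ∂bdef = def − bef + bdf − bde.
The 6×1 boundary matrix has rank 1 and Smith normal form diag(1).

Computing H_k = (kernel of ∂_k) / (image of ∂_{k+1}):

  H_0: rank C_0 − rank ∂_1 = 9 − 8 = 1, and the invariant factors of ∂_1 are all 1, so H_0 ≅ Z.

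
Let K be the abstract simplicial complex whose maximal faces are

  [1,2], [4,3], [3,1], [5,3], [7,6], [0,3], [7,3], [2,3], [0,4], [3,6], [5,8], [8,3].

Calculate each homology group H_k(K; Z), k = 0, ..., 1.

Take the total order 0 < 1 < 2 < 3 < 4 < 5 < 6 < 7 < 8 on the vertex set. Then K (dimension 1) consists of the simplices:

  0-simplices (9): [0], [1], [2], [3], [4], [5], [6], [7], [8]
  1-simplices (12): [0,3], [0,4], [1,2], [1,3], [2,3], [3,4], [3,5], [3,6], [3,7], [3,8], [5,8], [6,7]

Hence C_0 ≅ Z^9, C_1 ≅ Z^12.

The boundary map ∂_1: C_1 → C_0 is given by ∂[p,q] = [q] − [p]. For instance
  ∂[3,5] = [5] − [3].
The resulting 9×12 matrix has rank 8, and its Smith normal form has invariant factors (1,1,1,1,1,1,1,1).

Computing H_k = (kernel of ∂_k) / (image of ∂_{k+1}):

  H_0: rank C_0 − rank ∂_1 = 9 − 8 = 1, and the invariant factors of ∂_1 are all 1, so H_0 ≅ Z.
  H_1: rank ker ∂_1 − rank ∂_2 = (12 − 8) − 0 = 4, and there is no ∂_2, so H_1 ≅ Z^4.

H_0 ≅ Z,  H_1 ≅ Z^4.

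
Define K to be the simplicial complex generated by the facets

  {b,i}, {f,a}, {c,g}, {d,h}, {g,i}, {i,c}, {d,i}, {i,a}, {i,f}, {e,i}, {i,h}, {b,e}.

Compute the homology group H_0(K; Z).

H_0 ≅ Z.

We work with the vertex ordering a < b < c < d < e < f < g < h < i. The simplices of K, each written with vertices in increasing order, are:

  0-simplices (9): a, b, c, d, e, f, g, h, i
  1-simplices (12): af, ai, be, bi, cg, ci, dh, di, ei, fi, gi, hi

giving chain groups C_0 ≅ Z^9, C_1 ≅ Z^12.

∂_1: C_1 → C_0 sends each edge [p,q] (with p < q) to q − p. For instance
  ∂ci = i − c.
The 9×12 boundary matrix has rank 8 and Smith normal form diag(1,1,1,1,1,1,1,1).

Computing H_k = (kernel of ∂_k) / (image of ∂_{k+1}):

  H_0: rank C_0 − rank ∂_1 = 9 − 8 = 1, and the invariant factors of ∂_1 are all 1, so H_0 = Z.

(K is a triangulation of a wedge of 4 circles.)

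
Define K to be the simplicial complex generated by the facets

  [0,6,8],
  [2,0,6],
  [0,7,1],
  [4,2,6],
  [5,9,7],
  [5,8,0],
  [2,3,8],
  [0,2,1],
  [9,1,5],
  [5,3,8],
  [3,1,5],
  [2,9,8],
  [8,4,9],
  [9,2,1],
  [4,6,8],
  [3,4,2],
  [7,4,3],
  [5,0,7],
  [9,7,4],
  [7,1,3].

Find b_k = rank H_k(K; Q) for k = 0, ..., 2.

Order the vertices as 0 < 1 < 2 < 3 < 4 < 5 < 6 < 7 < 8 < 9. Listing each simplex with vertices in this order, K has dimension 2 with simplices:

  0-simplices (10): [0], [1], [2], [3], [4], [5], [6], [7], [8], [9]
  1-simplices (30): (30 of them)
  2-simplices (20): (20 of them)

giving chain groups C_0 ≅ Z^10, C_1 ≅ Z^30, C_2 ≅ Z^20.

The boundary map ∂_1: C_1 → C_0 is given by ∂[p,q] = [q] − [p]. For instance
  ∂[4,8] = [8] − [4].
This gives a 10×30 integer matrix of rank 9; reducing to Smith normal form yields diagonal entries (1,1,1,1,1,1,1,1,1).

Boundary ∂_2: C_2 → C_1 sends each 2-simplex [p,q,r] to [q,r] − [p,r] + [p,q]. For instance
  ∂[0,6,8] = [6,8] − [0,8] + [0,6],
  ∂[3,4,7] = [4,7] − [3,7] + [3,4].
This gives a 30×20 integer matrix of rank 20; reducing to Smith normal form yields diagonal entries (1,1,1,1,1,1,1,1,1,1,1,1,1,1,1,1,1,1,1,2).

Reading off H_k = ker ∂_k / im ∂_{k+1}:

  H_0: rank C_0 − rank ∂_1 = 10 − 9 = 1, and the invariant factors of ∂_1 are all 1, so H_0 = Z.
  H_1: rank ker ∂_1 − rank ∂_2 = (30 − 9) − 20 = 1, and ∂_2 has invariant factor 2 > 1, so H_1 = Z × Z/2.
  H_2: rank ker ∂_2 − rank ∂_3 = (20 − 20) − 0 = 0, and there is no ∂_3, so H_2 = 0.

As a check, the Euler characteristic is 10 − 30 + 20 = 0, which agrees with 1 − 1 + 0 = 0.
(K is a triangulation of the Klein bottle.)

Hence the Betti numbers are b_0 = 1, b_1 = 1, b_2 = 0.

b_0 = 1, b_1 = 1, b_2 = 0.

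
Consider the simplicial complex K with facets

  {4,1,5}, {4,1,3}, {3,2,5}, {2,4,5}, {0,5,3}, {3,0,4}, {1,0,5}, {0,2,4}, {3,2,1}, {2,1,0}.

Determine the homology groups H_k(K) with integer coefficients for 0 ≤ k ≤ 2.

K has 6 vertices, 15 edges, 10 triangles.
rank ∂_0 = 0, rank ∂_1 = 5 ⇒ b_0 = 6 − 0 − 5 = 1; all invariant factors of ∂_1 are 1 so no torsion. So H_0 = Z.
rank ∂_1 = 5, rank ∂_2 = 10 ⇒ b_1 = 15 − 5 − 10 = 0; ∂_2 has invariant factor(s) [2] giving torsion. So H_1 = Z_2.
rank ∂_2 = 10, rank ∂_3 = 0 ⇒ b_2 = 10 − 10 − 0 = 0. So H_2 = 0.

H_0 ≅ Z,  H_1 ≅ Z_2,  H_2 = 0.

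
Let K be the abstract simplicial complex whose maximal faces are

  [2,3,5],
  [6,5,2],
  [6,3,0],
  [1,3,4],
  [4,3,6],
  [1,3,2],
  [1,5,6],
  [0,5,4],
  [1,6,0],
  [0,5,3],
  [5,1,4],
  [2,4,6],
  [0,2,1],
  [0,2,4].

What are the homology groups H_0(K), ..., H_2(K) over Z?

Take the total order 0 < 1 < 2 < 3 < 4 < 5 < 6 on the vertex set. Then K (dimension 2) consists of the simplices:

  0-simplices (7): [0], [1], [2], [3], [4], [5], [6]
  1-simplices (21): [0,1], [0,2], [0,3], [0,4], [0,5], [0,6], [1,2], [1,3], [1,4], [1,5], [1,6], [2,3], [2,4], [2,5], [2,6], [3,4], [3,5], [3,6], [4,5], [4,6], [5,6]
  2-simplices (14): [0,1,2], [0,1,6], [0,2,4], [0,3,5], [0,3,6], [0,4,5], [1,2,3], [1,3,4], [1,4,5], [1,5,6], [2,3,5], [2,4,6], [2,5,6], [3,4,6]

giving chain groups C_0 ≅ Z^7, C_1 ≅ Z^21, C_2 ≅ Z^14.

Boundary ∂_1: C_1 → C_0 sends each edge [p,q] (with p < q) to q − p. For instance
  ∂[2,4] = [4] − [2].
This gives a 7×21 integer matrix of rank 6; reducing to Smith normal form yields diagonal entries (1,1,1,1,1,1).

∂_2: C_2 → C_1 maps a triangle to the signed sum of its edges. For instance
  ∂[3,4,6] = [4,6] − [3,6] + [3,4],
  ∂[0,3,6] = [3,6] − [0,6] + [0,3].
The resulting 21×14 matrix has rank 13, and its Smith normal form has invariant factors (1,1,1,1,1,1,1,1,1,1,1,1,1).

Computing H_k = (kernel of ∂_k) / (image of ∂_{k+1}):

  H_0: rank C_0 − rank ∂_1 = 7 − 6 = 1, and the invariant factors of ∂_1 are all 1, so H_0 = Z.
  H_1: rank ker ∂_1 − rank ∂_2 = (21 − 6) − 13 = 2, and the invariant factors of ∂_2 are all 1, so H_1 = Z^2.
  H_2: rank ker ∂_2 − rank ∂_3 = (14 − 13) − 0 = 1, and there is no ∂_3, so H_2 = Z.

H_0 ≅ Z,  H_1 ≅ Z^2,  H_2 ≅ Z.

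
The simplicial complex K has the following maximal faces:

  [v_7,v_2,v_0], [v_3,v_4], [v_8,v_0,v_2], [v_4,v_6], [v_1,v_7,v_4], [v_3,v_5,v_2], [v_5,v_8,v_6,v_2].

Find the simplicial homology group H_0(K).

Fix the vertex order v_0 < v_1 < v_2 < v_3 < v_4 < v_5 < v_6 < v_7 < v_8 and write every simplex with vertices in increasing order. Then dim K = 3 and the simplices of K are:

  0-simplices (9): [v_0], [v_1], [v_2], [v_3], [v_4], [v_5], [v_6], [v_7], [v_8]
  1-simplices (17): (17 of them)
  2-simplices (8): [v_0,v_2,v_7], [v_0,v_2,v_8], [v_1,v_4,v_7], [v_2,v_3,v_5], [v_2,v_5,v_6], [v_2,v_5,v_8], [v_2,v_6,v_8], [v_5,v_6,v_8]
  3-simplices (1): [v_2,v_5,v_6,v_8]

Hence C_0 ≅ Z^9, C_1 ≅ Z^17, C_2 ≅ Z^8, C_3 ≅ Z^1.

∂_1: C_1 → C_0 maps an edge to its endpoints' difference, ∂[p,q] = q − p. For instance
  ∂[v_1,v_4] = [v_4] − [v_1].
The resulting 9×17 matrix has rank 8, and its Smith normal form has invariant factors (1,1,1,1,1,1,1,1).

∂_2: C_2 → C_1 maps a triangle to the signed sum of its edges. For instance
  ∂[v_1,v_4,v_7] = [v_4,v_7] − [v_1,v_7] + [v_1,v_4],
  ∂[v_0,v_2,v_8] = [v_2,v_8] − [v_0,v_8] + [v_0,v_2].
The resulting 17×8 matrix has rank 7, and its Smith normal form has invariant factors (1,1,1,1,1,1,1).

Boundary ∂_3: C_3 → C_2 sends each 3-simplex σ to the alternating sum Σ_i (−1)^i (σ with its i-th vertex removed). For instance
  ∂[v_2,v_5,v_6,v_8] = [v_5,v_6,v_8] − [v_2,v_6,v_8] + [v_2,v_5,v_8] − [v_2,v_5,v_6].
The resulting 8×1 matrix has rank 1, and its Smith normal form has invariant factors (1).

Now H_k = ker ∂_k / im ∂_{k+1}, so:

  H_0: rank C_0 − rank ∂_1 = 9 − 8 = 1, and the invariant factors of ∂_1 are all 1, so H_0 ≅ Z.

H_0 ≅ Z.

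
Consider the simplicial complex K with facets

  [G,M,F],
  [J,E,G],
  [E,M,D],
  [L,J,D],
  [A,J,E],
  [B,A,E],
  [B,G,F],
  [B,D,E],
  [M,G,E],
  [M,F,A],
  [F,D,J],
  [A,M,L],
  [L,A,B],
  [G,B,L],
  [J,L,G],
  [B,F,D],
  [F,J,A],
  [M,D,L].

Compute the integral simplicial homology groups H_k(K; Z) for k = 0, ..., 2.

Fix the vertex order A < B < D < E < F < G < J < L < M and write every simplex with vertices in increasing order. Then dim K = 2 and the simplices of K are:

  0-simplices (9): A, B, D, E, F, G, J, L, M
  1-simplices (27): AB, AE, AF, AJ, AL, AM, BD, BE, BF, BG, BL, DE, DF, DJ, DL, DM, EG, EJ, EM, FG, FJ, FM, GJ, GL, GM, JL, LM
  2-simplices (18): ABE, ABL, AEJ, AFJ, AFM, ALM, BDE, BDF, BFG, BGL, DEM, DFJ, DJL, DLM, EGJ, EGM, FGM, GJL

Hence C_0 ≅ Z^9, C_1 ≅ Z^27, C_2 ≅ Z^18.

The boundary map ∂_1: C_1 → C_0 sends each edge [p,q] (with p < q) to q − p.
This gives a 9×27 integer matrix of rank 8; reducing to Smith normal form yields diagonal entries (1,1,1,1,1,1,1,1).

Boundary ∂_2: C_2 → C_1 maps a triangle to the signed sum of its edges. For instance
  ∂AFM = FM − AM + AF,
  ∂EGM = GM − EM + EG.
This gives a 27×18 integer matrix of rank 17; reducing to Smith normal form yields diagonal entries (1,1,1,1,1,1,1,1,1,1,1,1,1,1,1,1,1).

Now H_k = ker ∂_k / im ∂_{k+1}, so:

  H_0: rank C_0 − rank ∂_1 = 9 − 8 = 1, and the invariant factors of ∂_1 are all 1, so H_0 ≅ Z.
  H_1: rank ker ∂_1 − rank ∂_2 = (27 − 8) − 17 = 2, and the invariant factors of ∂_2 are all 1, so H_1 ≅ Z^2.
  H_2: rank ker ∂_2 − rank ∂_3 = (18 − 17) − 0 = 1, and there is no ∂_3, so H_2 ≅ Z.

As a check, the Euler characteristic is 9 − 27 + 18 = 0, which agrees with 1 − 2 + 1 = 0.
(K is a triangulation of the torus T^2.)

H_0 ≅ Z,  H_1 ≅ Z^2,  H_2 ≅ Z.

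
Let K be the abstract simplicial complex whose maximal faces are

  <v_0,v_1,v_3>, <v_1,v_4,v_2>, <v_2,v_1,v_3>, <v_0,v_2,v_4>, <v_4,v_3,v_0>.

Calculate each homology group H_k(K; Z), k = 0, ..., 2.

H_0 = Z,  H_1 = Z,  H_2 = 0.

We work with the vertex ordering v_0 < v_1 < v_2 < v_3 < v_4. The simplices of K, each written with vertices in increasing order, are:

  0-simplices (5): [v_0], [v_1], [v_2], [v_3], [v_4]
  1-simplices (10): [v_0,v_1], [v_0,v_2], [v_0,v_3], [v_0,v_4], [v_1,v_2], [v_1,v_3], [v_1,v_4], [v_2,v_3], [v_2,v_4], [v_3,v_4]
  2-simplices (5): [v_0,v_1,v_3], [v_0,v_2,v_4], [v_0,v_3,v_4], [v_1,v_2,v_3], [v_1,v_2,v_4]

Hence C_0 ≅ Z^5, C_1 ≅ Z^10, C_2 ≅ Z^5.

Boundary ∂_1: C_1 → C_0 maps an edge to its endpoints' difference, ∂[p,q] = q − p. For instance
  ∂[v_3,v_4] = [v_4] − [v_3].
The 5×10 boundary matrix has rank 4 and Smith normal form diag(1,1,1,1).

The boundary map ∂_2: C_2 → C_1 sends each 2-simplex [p,q,r] to [q,r] − [p,r] + [p,q]. For instance
  ∂[v_1,v_2,v_3] = [v_2,v_3] − [v_1,v_3] + [v_1,v_2],
  ∂[v_0,v_1,v_3] = [v_1,v_3] − [v_0,v_3] + [v_0,v_1].
The 10×5 boundary matrix has rank 5 and Smith normal form diag(1,1,1,1,1).

Computing H_k = (kernel of ∂_k) / (image of ∂_{k+1}):

  H_0: rank C_0 − rank ∂_1 = 5 − 4 = 1, and the invariant factors of ∂_1 are all 1, so H_0 ≅ Z.
  H_1: rank ker ∂_1 − rank ∂_2 = (10 − 4) − 5 = 1, and the invariant factors of ∂_2 are all 1, so H_1 ≅ Z.
  H_2: rank ker ∂_2 − rank ∂_3 = (5 − 5) − 0 = 0, and there is no ∂_3, so H_2 ≅ 0.

As a check, the Euler characteristic is 5 − 10 + 5 = 0, which agrees with 1 − 1 + 0 = 0.
(K is a triangulation of the Möbius band.)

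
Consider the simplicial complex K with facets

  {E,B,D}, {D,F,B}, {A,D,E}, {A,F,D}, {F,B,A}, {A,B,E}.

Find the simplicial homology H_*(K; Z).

H_0 ≅ Z,  H_1 = 0,  H_2 ≅ Z.

We work with the vertex ordering A < B < D < E < F. The simplices of K, each written with vertices in increasing order, are:

  0-simplices (5): A, B, D, E, F
  1-simplices (9): AB, AD, AE, AF, BD, BE, BF, DE, DF
  2-simplices (6): ABE, ABF, ADE, ADF, BDE, BDF

giving chain groups C_0 ≅ Z^5, C_1 ≅ Z^9, C_2 ≅ Z^6.

Boundary ∂_1: C_1 → C_0 sends each edge [p,q] (with p < q) to q − p. For instance
  ∂BD = D − B.
The resulting 5×9 matrix has rank 4, and its Smith normal form has invariant factors (1,1,1,1).

Boundary ∂_2: C_2 → C_1 sends each 2-simplex [p,q,r] to [q,r] − [p,r] + [p,q]. For instance
  ∂ABE = BE − AE + AB,
  ∂ABF = BF − AF + AB.
The resulting 9×6 matrix has rank 5, and its Smith normal form has invariant factors (1,1,1,1,1).

Now H_k = ker ∂_k / im ∂_{k+1}, so:

  H_0: rank C_0 − rank ∂_1 = 5 − 4 = 1, and the invariant factors of ∂_1 are all 1, so H_0 = Z.
  H_1: rank ker ∂_1 − rank ∂_2 = (9 − 4) − 5 = 0, and the invariant factors of ∂_2 are all 1, so H_1 = 0.
  H_2: rank ker ∂_2 − rank ∂_3 = (6 − 5) − 0 = 1, and there is no ∂_3, so H_2 = Z.

As a check, the Euler characteristic is 5 − 9 + 6 = 2, which agrees with 1 − 0 + 1 = 2.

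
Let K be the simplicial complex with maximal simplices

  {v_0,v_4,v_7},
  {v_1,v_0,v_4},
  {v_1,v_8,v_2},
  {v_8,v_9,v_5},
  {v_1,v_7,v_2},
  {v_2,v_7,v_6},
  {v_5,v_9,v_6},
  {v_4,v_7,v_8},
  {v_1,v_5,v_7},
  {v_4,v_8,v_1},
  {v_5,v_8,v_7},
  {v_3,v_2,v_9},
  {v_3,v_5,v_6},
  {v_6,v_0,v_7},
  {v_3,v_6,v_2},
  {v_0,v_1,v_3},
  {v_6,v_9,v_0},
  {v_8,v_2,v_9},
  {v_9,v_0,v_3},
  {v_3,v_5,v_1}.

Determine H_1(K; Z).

Fix the vertex order v_0 < v_1 < v_2 < v_3 < v_4 < v_5 < v_6 < v_7 < v_8 < v_9 and write every simplex with vertices in increasing order. Then dim K = 2 and the simplices of K are:

  0-simplices (10): [v_0], [v_1], [v_2], [v_3], [v_4], [v_5], [v_6], [v_7], [v_8], [v_9]
  1-simplices (30): (30 of them)
  2-simplices (20): (20 of them)

so the chain groups are C_0 ≅ Z^10, C_1 ≅ Z^30, C_2 ≅ Z^20.

∂_1: C_1 → C_0 sends each edge [p,q] (with p < q) to q − p.
The resulting 10×30 matrix has rank 9, and its Smith normal form has invariant factors (1,1,1,1,1,1,1,1,1).

Boundary ∂_2: C_2 → C_1 acts by ∂[p,q,r] = [q,r] − [p,r] + [p,q]. For instance
  ∂[v_1,v_5,v_7] = [v_5,v_7] − [v_1,v_7] + [v_1,v_5],
  ∂[v_1,v_4,v_8] = [v_4,v_8] − [v_1,v_8] + [v_1,v_4].
This gives a 30×20 integer matrix of rank 20; reducing to Smith normal form yields diagonal entries (1,1,1,1,1,1,1,1,1,1,1,1,1,1,1,1,1,1,1,2).

Computing H_k = (kernel of ∂_k) / (image of ∂_{k+1}):

  H_1: rank ker ∂_1 − rank ∂_2 = (30 − 9) − 20 = 1, and ∂_2 has invariant factor 2 > 1, so H_1 = Z ⊕ Z/2.

(K is a triangulation of the Klein bottle.)

H_1 = Z ⊕ Z/2.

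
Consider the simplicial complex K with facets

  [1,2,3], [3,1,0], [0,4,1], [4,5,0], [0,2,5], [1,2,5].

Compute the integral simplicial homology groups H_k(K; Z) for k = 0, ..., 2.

Fix the vertex order 0 < 1 < 2 < 3 < 4 < 5 and write every simplex with vertices in increasing order. Then dim K = 2 and the simplices of K are:

  0-simplices (6): [0], [1], [2], [3], [4], [5]
  1-simplices (12): [0,1], [0,2], [0,3], [0,4], [0,5], [1,2], [1,3], [1,4], [1,5], [2,3], [2,5], [4,5]
  2-simplices (6): [0,1,3], [0,1,4], [0,2,5], [0,4,5], [1,2,3], [1,2,5]

Hence C_0 ≅ Z^6, C_1 ≅ Z^12, C_2 ≅ Z^6.

∂_1: C_1 → C_0 maps an edge to its endpoints' difference, ∂[p,q] = q − p. For instance
  ∂[1,5] = [5] − [1].
This gives a 6×12 integer matrix of rank 5; reducing to Smith normal form yields diagonal entries (1,1,1,1,1).

∂_2: C_2 → C_1 acts by ∂[p,q,r] = [q,r] − [p,r] + [p,q]. For instance
  ∂[0,1,3] = [1,3] − [0,3] + [0,1],
  ∂[0,1,4] = [1,4] − [0,4] + [0,1].
This gives a 12×6 integer matrix of rank 6; reducing to Smith normal form yields diagonal entries (1,1,1,1,1,1).

Reading off H_k = ker ∂_k / im ∂_{k+1}:

  H_0: rank C_0 − rank ∂_1 = 6 − 5 = 1, and the invariant factors of ∂_1 are all 1, so H_0 = Z.
  H_1: rank ker ∂_1 − rank ∂_2 = (12 − 5) − 6 = 1, and the invariant factors of ∂_2 are all 1, so H_1 = Z.
  H_2: rank ker ∂_2 − rank ∂_3 = (6 − 6) − 0 = 0, and there is no ∂_3, so H_2 = 0.

H_0 ≅ Z,  H_1 ≅ Z,  H_2 = 0.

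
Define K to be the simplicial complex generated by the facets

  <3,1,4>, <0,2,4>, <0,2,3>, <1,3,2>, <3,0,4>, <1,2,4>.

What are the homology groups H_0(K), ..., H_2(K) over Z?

K has 5 vertices, 9 edges, 6 triangles.
rank ∂_0 = 0, rank ∂_1 = 4 ⇒ b_0 = 5 − 0 − 4 = 1; all invariant factors of ∂_1 are 1 so no torsion. So H_0 ≅ Z.
rank ∂_1 = 4, rank ∂_2 = 5 ⇒ b_1 = 9 − 4 − 5 = 0; all invariant factors of ∂_2 are 1 so no torsion. So H_1 ≅ 0.
rank ∂_2 = 5, rank ∂_3 = 0 ⇒ b_2 = 6 − 5 − 0 = 1. So H_2 ≅ Z.

H_0 ≅ Z,  H_1 = 0,  H_2 ≅ Z.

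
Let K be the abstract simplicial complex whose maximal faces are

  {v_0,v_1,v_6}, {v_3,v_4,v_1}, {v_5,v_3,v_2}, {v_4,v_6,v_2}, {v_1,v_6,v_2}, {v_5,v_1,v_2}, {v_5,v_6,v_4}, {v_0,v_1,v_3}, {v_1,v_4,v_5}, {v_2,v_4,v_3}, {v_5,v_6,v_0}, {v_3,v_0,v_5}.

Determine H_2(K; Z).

H_2 ≅ 0.

K has 7 vertices, 18 edges, 12 triangles.
rank ∂_2 = 12, rank ∂_3 = 0 ⇒ b_2 = 12 − 12 − 0 = 0. So H_2 ≅ 0.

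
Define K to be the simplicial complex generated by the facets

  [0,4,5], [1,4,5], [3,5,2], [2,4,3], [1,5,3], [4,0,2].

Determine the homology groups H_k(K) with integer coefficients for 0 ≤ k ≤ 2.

K has 6 vertices, 12 edges, 6 triangles.
rank ∂_0 = 0, rank ∂_1 = 5 ⇒ b_0 = 6 − 0 − 5 = 1; all invariant factors of ∂_1 are 1 so no torsion. So H_0 = Z.
rank ∂_1 = 5, rank ∂_2 = 6 ⇒ b_1 = 12 − 5 − 6 = 1; all invariant factors of ∂_2 are 1 so no torsion. So H_1 = Z.
rank ∂_2 = 6, rank ∂_3 = 0 ⇒ b_2 = 6 − 6 − 0 = 0. So H_2 = 0.

H_0 = Z,  H_1 = Z,  H_2 = 0.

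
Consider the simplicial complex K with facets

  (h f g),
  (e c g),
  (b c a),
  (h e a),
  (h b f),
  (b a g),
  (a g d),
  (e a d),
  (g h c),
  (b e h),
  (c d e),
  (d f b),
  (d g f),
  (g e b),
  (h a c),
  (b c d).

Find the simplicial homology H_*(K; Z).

H_0 = Z,  H_1 = Z^2,  H_2 = Z.

Order the vertices as a < b < c < d < e < f < g < h. Listing each simplex with vertices in this order, K has dimension 2 with simplices:

  0-simplices (8): a, b, c, d, e, f, g, h
  1-simplices (24): ab, ac, ad, ae, ag, ah, bc, bd, be, bf, bg, bh, cd, ce, cg, ch, de, df, dg, eg, eh, fg, fh, gh
  2-simplices (16): abc, abg, ach, ade, adg, aeh, bcd, bdf, beg, beh, bfh, cde, ceg, cgh, dfg, fgh

Hence C_0 ≅ Z^8, C_1 ≅ Z^24, C_2 ≅ Z^16.

The boundary map ∂_1: C_1 → C_0 maps an edge to its endpoints' difference, ∂[p,q] = q − p.
The 8×24 boundary matrix has rank 7 and Smith normal form diag(1,1,1,1,1,1,1).

The boundary map ∂_2: C_2 → C_1 maps a triangle to the signed sum of its edges. For instance
  ∂cgh = gh − ch + cg,
  ∂ceg = eg − cg + ce.
This gives a 24×16 integer matrix of rank 15; reducing to Smith normal form yields diagonal entries (1,1,1,1,1,1,1,1,1,1,1,1,1,1,1).

From H_k ≅ ker(∂_k) / im(∂_{k+1}) we obtain:

  H_0: rank C_0 − rank ∂_1 = 8 − 7 = 1, and the invariant factors of ∂_1 are all 1, so H_0 ≅ Z.
  H_1: rank ker ∂_1 − rank ∂_2 = (24 − 7) − 15 = 2, and the invariant factors of ∂_2 are all 1, so H_1 ≅ Z^2.
  H_2: rank ker ∂_2 − rank ∂_3 = (16 − 15) − 0 = 1, and there is no ∂_3, so H_2 ≅ Z.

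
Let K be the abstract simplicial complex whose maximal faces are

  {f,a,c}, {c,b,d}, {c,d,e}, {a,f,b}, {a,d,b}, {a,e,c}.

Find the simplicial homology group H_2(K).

K has 6 vertices, 12 edges, 6 triangles.
rank ∂_2 = 6, rank ∂_3 = 0 ⇒ b_2 = 6 − 6 − 0 = 0. So H_2 ≅ 0.

H_2 = 0.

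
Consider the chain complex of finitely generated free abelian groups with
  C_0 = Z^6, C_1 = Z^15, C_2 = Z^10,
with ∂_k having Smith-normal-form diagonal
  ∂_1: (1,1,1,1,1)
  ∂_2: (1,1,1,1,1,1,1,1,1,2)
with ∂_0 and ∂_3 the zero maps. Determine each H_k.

H_0: b_0 = 6 − 0 − 5 = 1; torsion from ∂_1 factors > 1: none. So H_0 = Z.
H_1: b_1 = 15 − 5 − 10 = 0; torsion from ∂_2 factors > 1: [2]. So H_1 = Z/2.
H_2: b_2 = 10 − 10 − 0 = 0; torsion from ∂_3 factors > 1: none. So H_2 = 0.

H_0 = Z,  H_1 = Z/2,  H_2 = 0.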